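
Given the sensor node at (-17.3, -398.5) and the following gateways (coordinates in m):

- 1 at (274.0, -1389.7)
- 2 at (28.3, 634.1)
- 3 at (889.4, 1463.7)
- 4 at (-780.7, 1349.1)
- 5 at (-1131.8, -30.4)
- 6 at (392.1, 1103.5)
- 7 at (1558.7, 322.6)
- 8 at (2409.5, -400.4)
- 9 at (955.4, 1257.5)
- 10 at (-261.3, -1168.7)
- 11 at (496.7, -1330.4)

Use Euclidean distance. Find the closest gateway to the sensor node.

10

Distances from (-17.3, -398.5):
1: √((291.3)² + (-991.2)²) = √(84855.690 + 982477.440) = 1033.1 m
2: √((45.6)² + (1032.6)²) = √(2079.360 + 1066262.760) = 1033.6 m
3: √((906.7)² + (1862.2)²) = √(822104.890 + 3467788.840) = 2071.2 m
4: √((-763.4)² + (1747.6)²) = √(582779.560 + 3054105.760) = 1907.1 m
5: √((-1114.5)² + (368.1)²) = √(1242110.250 + 135497.610) = 1173.7 m
6: √((409.4)² + (1502.0)²) = √(167608.360 + 2256004.000) = 1556.8 m
7: √((1576.0)² + (721.1)²) = √(2483776.000 + 519985.210) = 1733.1 m
8: √((2426.8)² + (-1.9)²) = √(5889358.240 + 3.610) = 2426.8 m
9: √((972.7)² + (1656.0)²) = √(946145.290 + 2742336.000) = 1920.5 m
10: √((-244.0)² + (-770.2)²) = √(59536.000 + 593208.040) = 807.9 m
11: √((514.0)² + (-931.9)²) = √(264196.000 + 868437.610) = 1064.3 m
Minimum: 10 at 807.9 m.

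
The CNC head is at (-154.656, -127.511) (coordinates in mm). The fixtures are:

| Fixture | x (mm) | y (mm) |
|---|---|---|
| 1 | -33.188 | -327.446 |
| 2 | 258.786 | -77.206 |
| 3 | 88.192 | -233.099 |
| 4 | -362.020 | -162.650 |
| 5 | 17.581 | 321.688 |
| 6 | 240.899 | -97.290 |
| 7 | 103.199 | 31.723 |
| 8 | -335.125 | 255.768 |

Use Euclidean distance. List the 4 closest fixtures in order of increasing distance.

Distances from (-154.656, -127.511):
1: 233.941 mm
2: 416.491 mm
3: 264.809 mm
4: 210.320 mm
5: 481.088 mm
6: 396.708 mm
7: 303.059 mm
8: 423.641 mm
Sorted: 4 (210.320 mm) < 1 (233.941 mm) < 3 (264.809 mm) < 7 (303.059 mm) < 6 (396.708 mm) < 2 (416.491 mm) < …

4, 1, 3, 7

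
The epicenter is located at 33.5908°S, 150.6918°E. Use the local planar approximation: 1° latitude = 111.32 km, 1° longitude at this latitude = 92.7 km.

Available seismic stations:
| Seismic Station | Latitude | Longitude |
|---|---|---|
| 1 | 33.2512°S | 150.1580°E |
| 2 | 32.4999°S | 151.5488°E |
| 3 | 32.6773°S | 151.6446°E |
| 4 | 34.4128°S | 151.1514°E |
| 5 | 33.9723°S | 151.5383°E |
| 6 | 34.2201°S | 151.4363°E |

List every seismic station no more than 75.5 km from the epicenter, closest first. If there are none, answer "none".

Distances from 33.5908°S, 150.6918°E:
1: √((0.3396·111.32)² + (-0.5338·92.7)²) = √(1429.162981 + 2448.593020) = 62.2716 km
2: √((1.0909·111.32)² + (0.8570·92.7)²) = √(14747.427806 + 6311.333247) = 145.1164 km
3: √((0.9135·111.32)² + (0.9528·92.7)²) = √(10341.022872 + 7801.227899) = 134.6932 km
4: √((-0.8220·111.32)² + (0.4596·92.7)²) = √(8373.172345 + 1815.179208) = 100.9374 km
5: √((-0.3815·111.32)² + (0.8465·92.7)²) = √(1803.580287 + 6157.627217) = 89.2256 km
6: √((-0.6293·111.32)² + (0.7445·92.7)²) = √(4907.517521 + 4763.090930) = 98.3393 km
Threshold 75.5 km: 1 (62.2716 km) is within range.

1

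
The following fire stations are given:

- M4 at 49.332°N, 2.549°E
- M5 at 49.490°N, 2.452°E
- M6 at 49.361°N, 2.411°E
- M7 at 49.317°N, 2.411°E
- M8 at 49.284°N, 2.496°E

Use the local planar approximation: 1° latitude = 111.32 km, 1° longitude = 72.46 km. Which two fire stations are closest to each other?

M6 and M7

Pairwise distances:
M6–M7: √((-0.044·111.32)² + (0.000·72.46)²) = √(23.99119 + 0.00000) = 4.898 km
M4–M8: √((-0.048·111.32)² + (-0.053·72.46)²) = √(28.55150 + 14.74852) = 6.580 km
M7–M8: √((-0.033·111.32)² + (0.085·72.46)²) = √(13.49504 + 37.93451) = 7.171 km
M4–M7: √((-0.015·111.32)² + (-0.138·72.46)²) = √(2.78823 + 99.98960) = 10.138 km
M4–M6: √((0.029·111.32)² + (-0.138·72.46)²) = √(10.42179 + 99.98960) = 10.508 km
M6–M8: √((-0.077·111.32)² + (0.085·72.46)²) = √(73.47301 + 37.93451) = 10.555 km
M5–M6: √((-0.129·111.32)² + (-0.041·72.46)²) = √(206.21764 + 8.82601) = 14.664 km
M4–M5: √((0.158·111.32)² + (-0.097·72.46)²) = √(309.35744 + 49.40150) = 18.941 km
M5–M7: √((-0.173·111.32)² + (-0.041·72.46)²) = √(370.88443 + 8.82601) = 19.486 km
M5–M8: √((-0.206·111.32)² + (0.044·72.46)²) = √(525.87295 + 10.16487) = 23.152 km
Closest pair: M6–M7 at 4.898 km.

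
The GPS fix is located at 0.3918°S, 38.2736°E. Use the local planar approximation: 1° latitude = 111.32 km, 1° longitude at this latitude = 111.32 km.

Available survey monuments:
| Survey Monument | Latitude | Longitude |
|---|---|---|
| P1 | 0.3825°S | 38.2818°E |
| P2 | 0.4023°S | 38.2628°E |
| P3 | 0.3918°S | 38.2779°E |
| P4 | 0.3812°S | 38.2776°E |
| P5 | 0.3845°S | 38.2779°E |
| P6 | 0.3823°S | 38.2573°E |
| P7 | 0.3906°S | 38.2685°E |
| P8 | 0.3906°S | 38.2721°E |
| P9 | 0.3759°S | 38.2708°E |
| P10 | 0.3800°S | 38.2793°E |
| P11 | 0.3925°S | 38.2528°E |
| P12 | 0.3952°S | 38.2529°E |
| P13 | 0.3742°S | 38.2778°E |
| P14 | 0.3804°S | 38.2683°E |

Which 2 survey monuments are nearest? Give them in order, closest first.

Distances from 0.3918°S, 38.2736°E:
P1: 1.3802 km
P2: 1.6768 km
P3: 0.4787 km
P4: 1.2612 km
P5: 0.9431 km
P6: 2.1002 km
P7: 0.5832 km
P8: 0.2138 km
P9: 1.7972 km
P10: 1.4588 km
P11: 2.3168 km
P12: 2.3352 km
P13: 2.0142 km
P14: 1.3995 km
Sorted: P8 (0.2138 km) < P3 (0.4787 km) < P7 (0.5832 km) < P5 (0.9431 km) < …

P8, P3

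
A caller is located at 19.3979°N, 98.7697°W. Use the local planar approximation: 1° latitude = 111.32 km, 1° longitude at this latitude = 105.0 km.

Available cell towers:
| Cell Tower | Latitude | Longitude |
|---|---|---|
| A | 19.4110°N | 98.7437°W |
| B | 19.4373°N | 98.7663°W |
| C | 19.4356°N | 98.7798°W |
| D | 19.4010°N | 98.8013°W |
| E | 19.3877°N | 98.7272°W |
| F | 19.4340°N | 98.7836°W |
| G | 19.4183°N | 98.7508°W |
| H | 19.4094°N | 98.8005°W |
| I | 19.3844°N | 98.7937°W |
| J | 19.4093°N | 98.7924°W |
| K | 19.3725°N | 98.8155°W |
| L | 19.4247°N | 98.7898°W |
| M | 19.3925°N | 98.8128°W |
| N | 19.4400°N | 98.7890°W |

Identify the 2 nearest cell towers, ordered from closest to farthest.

Distances from 19.3979°N, 98.7697°W:
A: √((0.0131·111.32)² + (0.0260·105.0)²) = √(2.126616 + 7.452900) = 3.0951 km
B: √((0.0394·111.32)² + (0.0034·105.0)²) = √(19.237066 + 0.127449) = 4.4005 km
C: √((0.0377·111.32)² + (-0.0101·105.0)²) = √(17.612828 + 1.124660) = 4.3287 km
D: √((0.0031·111.32)² + (-0.0316·105.0)²) = √(0.119088 + 11.009124) = 3.3359 km
E: √((-0.0102·111.32)² + (0.0425·105.0)²) = √(1.289278 + 19.913906) = 4.6047 km
F: √((0.0361·111.32)² + (-0.0139·105.0)²) = √(16.149564 + 2.130140) = 4.2755 km
G: √((0.0204·111.32)² + (0.0189·105.0)²) = √(5.157114 + 3.938240) = 3.0159 km
H: √((0.0115·111.32)² + (-0.0308·105.0)²) = √(1.638861 + 10.458756) = 3.4782 km
I: √((-0.0135·111.32)² + (-0.0240·105.0)²) = √(2.258468 + 6.350400) = 2.9341 km
J: √((0.0114·111.32)² + (-0.0227·105.0)²) = √(1.610483 + 5.681072) = 2.7003 km
K: √((-0.0254·111.32)² + (-0.0458·105.0)²) = √(7.994915 + 23.126481) = 5.5787 km
L: √((0.0268·111.32)² + (-0.0201·105.0)²) = √(8.900532 + 4.454210) = 3.6544 km
M: √((-0.0054·111.32)² + (-0.0431·105.0)²) = √(0.361355 + 20.480150) = 4.5652 km
N: √((0.0421·111.32)² + (-0.0193·105.0)²) = √(21.963957 + 4.106702) = 5.1059 km
Sorted: J (2.7003 km) < I (2.9341 km) < G (3.0159 km) < A (3.0951 km) < …

J, I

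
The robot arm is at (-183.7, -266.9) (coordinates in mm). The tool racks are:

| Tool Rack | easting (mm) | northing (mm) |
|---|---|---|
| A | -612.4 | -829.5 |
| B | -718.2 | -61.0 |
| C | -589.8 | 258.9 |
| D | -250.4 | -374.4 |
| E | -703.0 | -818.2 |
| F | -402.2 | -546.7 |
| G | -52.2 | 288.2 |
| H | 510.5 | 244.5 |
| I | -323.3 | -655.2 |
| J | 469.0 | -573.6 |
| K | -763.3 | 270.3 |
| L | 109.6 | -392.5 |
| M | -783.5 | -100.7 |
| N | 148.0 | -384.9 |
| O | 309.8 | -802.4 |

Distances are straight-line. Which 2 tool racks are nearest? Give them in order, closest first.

Distances from (-183.7, -266.9):
A: 707.3 mm
B: 572.8 mm
C: 664.4 mm
D: 126.5 mm
E: 757.4 mm
F: 355.0 mm
G: 570.5 mm
H: 862.2 mm
I: 412.6 mm
J: 721.2 mm
K: 790.3 mm
L: 319.1 mm
M: 622.4 mm
N: 352.1 mm
O: 728.2 mm
Sorted: D (126.5 mm) < L (319.1 mm) < N (352.1 mm) < F (355.0 mm) < …

D, L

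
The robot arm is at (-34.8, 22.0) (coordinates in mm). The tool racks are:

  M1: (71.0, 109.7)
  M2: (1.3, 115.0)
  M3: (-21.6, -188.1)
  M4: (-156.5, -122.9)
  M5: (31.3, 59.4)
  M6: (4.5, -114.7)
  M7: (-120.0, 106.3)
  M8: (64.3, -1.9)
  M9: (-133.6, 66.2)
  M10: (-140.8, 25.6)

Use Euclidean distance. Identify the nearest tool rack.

Distances from (-34.8, 22.0):
M1: √((105.8)² + (87.7)²) = √(11193.640 + 7691.290) = 137.4 mm
M2: √((36.1)² + (93.0)²) = √(1303.210 + 8649.000) = 99.8 mm
M3: √((13.2)² + (-210.1)²) = √(174.240 + 44142.010) = 210.5 mm
M4: √((-121.7)² + (-144.9)²) = √(14810.890 + 20996.010) = 189.2 mm
M5: √((66.1)² + (37.4)²) = √(4369.210 + 1398.760) = 75.9 mm
M6: √((39.3)² + (-136.7)²) = √(1544.490 + 18686.890) = 142.2 mm
M7: √((-85.2)² + (84.3)²) = √(7259.040 + 7106.490) = 119.9 mm
M8: √((99.1)² + (-23.9)²) = √(9820.810 + 571.210) = 101.9 mm
M9: √((-98.8)² + (44.2)²) = √(9761.440 + 1953.640) = 108.2 mm
M10: √((-106.0)² + (3.6)²) = √(11236.000 + 12.960) = 106.1 mm
Minimum: M5 at 75.9 mm.

M5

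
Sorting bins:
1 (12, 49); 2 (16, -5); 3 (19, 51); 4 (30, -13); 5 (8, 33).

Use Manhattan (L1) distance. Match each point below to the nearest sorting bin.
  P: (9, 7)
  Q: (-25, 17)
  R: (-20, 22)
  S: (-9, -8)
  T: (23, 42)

P→2; Q→5; R→5; S→2; T→3

P at (9, 7):
  1: 45
  2: 19
  3: 54
  4: 41
  5: 27
  → nearest: 2 (19)
Q at (-25, 17):
  1: 69
  2: 63
  3: 78
  4: 85
  5: 49
  → nearest: 5 (49)
R at (-20, 22):
  1: 59
  2: 63
  3: 68
  4: 85
  5: 39
  → nearest: 5 (39)
S at (-9, -8):
  1: 78
  2: 28
  3: 87
  4: 44
  5: 58
  → nearest: 2 (28)
T at (23, 42):
  1: 18
  2: 54
  3: 13
  4: 62
  5: 24
  → nearest: 3 (13)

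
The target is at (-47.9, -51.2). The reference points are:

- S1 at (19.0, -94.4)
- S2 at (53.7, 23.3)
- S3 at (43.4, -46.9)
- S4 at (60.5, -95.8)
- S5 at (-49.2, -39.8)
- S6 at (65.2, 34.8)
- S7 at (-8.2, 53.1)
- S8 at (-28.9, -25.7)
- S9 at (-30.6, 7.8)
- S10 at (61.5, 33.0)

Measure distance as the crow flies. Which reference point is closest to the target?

S5

Distances from (-47.9, -51.2):
S1: √((66.9)² + (-43.2)²) = √(4475.610 + 1866.240) = 79.6
S2: √((101.6)² + (74.5)²) = √(10322.560 + 5550.250) = 126.0
S3: √((91.3)² + (4.3)²) = √(8335.690 + 18.490) = 91.4
S4: √((108.4)² + (-44.6)²) = √(11750.560 + 1989.160) = 117.2
S5: √((-1.3)² + (11.4)²) = √(1.690 + 129.960) = 11.5
S6: √((113.1)² + (86.0)²) = √(12791.610 + 7396.000) = 142.1
S7: √((39.7)² + (104.3)²) = √(1576.090 + 10878.490) = 111.6
S8: √((19.0)² + (25.5)²) = √(361.000 + 650.250) = 31.8
S9: √((17.3)² + (59.0)²) = √(299.290 + 3481.000) = 61.5
S10: √((109.4)² + (84.2)²) = √(11968.360 + 7089.640) = 138.1
Minimum: S5 at 11.5.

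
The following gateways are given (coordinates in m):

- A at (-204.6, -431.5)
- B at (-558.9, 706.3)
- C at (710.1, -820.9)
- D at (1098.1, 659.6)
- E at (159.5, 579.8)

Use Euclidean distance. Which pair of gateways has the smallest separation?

Pairwise distances:
B–E: 729.5 m
D–E: 942.0 m
A–C: 994.1 m
A–E: 1074.8 m
A–B: 1191.7 m
C–E: 1505.0 m
C–D: 1530.5 m
B–D: 1657.7 m
A–D: 1699.3 m
B–C: 1985.6 m
Closest pair: B–E at 729.5 m.

B and E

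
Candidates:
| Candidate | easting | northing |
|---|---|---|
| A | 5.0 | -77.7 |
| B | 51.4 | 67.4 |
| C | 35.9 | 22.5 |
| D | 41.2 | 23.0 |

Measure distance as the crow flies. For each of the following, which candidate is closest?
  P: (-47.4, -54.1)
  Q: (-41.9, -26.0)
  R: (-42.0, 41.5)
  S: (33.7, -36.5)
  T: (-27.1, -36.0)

P at (-47.4, -54.1):
  A: 57.5
  B: 156.6
  C: 113.2
  D: 117.4
  → nearest: A (57.5)
Q at (-41.9, -26.0):
  A: 69.8
  B: 132.0
  C: 91.7
  D: 96.5
  → nearest: A (69.8)
R at (-42.0, 41.5):
  A: 128.1
  B: 96.9
  C: 80.2
  D: 85.2
  → nearest: C (80.2)
S at (33.7, -36.5):
  A: 50.2
  B: 105.4
  C: 59.0
  D: 60.0
  → nearest: A (50.2)
T at (-27.1, -36.0):
  A: 52.6
  B: 129.8
  C: 86.0
  D: 90.3
  → nearest: A (52.6)

P→A; Q→A; R→C; S→A; T→A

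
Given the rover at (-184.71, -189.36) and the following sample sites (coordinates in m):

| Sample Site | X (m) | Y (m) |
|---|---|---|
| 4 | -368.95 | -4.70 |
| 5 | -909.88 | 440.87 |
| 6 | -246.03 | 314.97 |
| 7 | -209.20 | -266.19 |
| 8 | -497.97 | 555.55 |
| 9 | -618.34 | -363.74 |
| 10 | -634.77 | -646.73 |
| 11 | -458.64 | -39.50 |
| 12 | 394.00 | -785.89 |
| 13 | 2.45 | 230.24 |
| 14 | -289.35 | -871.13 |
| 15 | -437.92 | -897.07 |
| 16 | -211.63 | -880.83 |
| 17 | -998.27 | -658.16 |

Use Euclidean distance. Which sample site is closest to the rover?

Distances from (-184.71, -189.36):
4: √((-184.24)² + (184.66)²) = √(33944.3776 + 34099.3156) = 260.85 m
5: √((-725.17)² + (630.23)²) = √(525871.5289 + 397189.8529) = 960.76 m
6: √((-61.32)² + (504.33)²) = √(3760.1424 + 254348.7489) = 508.04 m
7: √((-24.49)² + (-76.83)²) = √(599.7601 + 5902.8489) = 80.64 m
8: √((-313.26)² + (744.91)²) = √(98131.8276 + 554890.9081) = 808.10 m
9: √((-433.63)² + (-174.38)²) = √(188034.9769 + 30408.3844) = 467.38 m
10: √((-450.06)² + (-457.37)²) = √(202554.0036 + 209187.3169) = 641.67 m
11: √((-273.93)² + (149.86)²) = √(75037.6449 + 22458.0196) = 312.24 m
12: √((578.71)² + (-596.53)²) = √(334905.2641 + 355848.0409) = 831.12 m
13: √((187.16)² + (419.60)²) = √(35028.8656 + 176064.1600) = 459.45 m
14: √((-104.64)² + (-681.77)²) = √(10949.5296 + 464810.3329) = 689.75 m
15: √((-253.21)² + (-707.71)²) = √(64115.3041 + 500853.4441) = 751.64 m
16: √((-26.92)² + (-691.47)²) = √(724.6864 + 478130.7609) = 691.99 m
17: √((-813.56)² + (-468.80)²) = √(661879.8736 + 219773.4400) = 938.96 m
Minimum: 7 at 80.64 m.

7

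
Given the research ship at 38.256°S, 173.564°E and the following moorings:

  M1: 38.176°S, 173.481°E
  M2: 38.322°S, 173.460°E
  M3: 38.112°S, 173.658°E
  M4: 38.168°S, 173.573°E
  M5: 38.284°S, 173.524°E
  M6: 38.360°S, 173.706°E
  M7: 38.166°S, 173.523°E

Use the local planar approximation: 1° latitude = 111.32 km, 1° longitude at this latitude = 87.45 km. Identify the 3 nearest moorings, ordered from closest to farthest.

Distances from 38.256°S, 173.564°E:
M1: √((0.080·111.32)² + (-0.083·87.45)²) = √(79.30971 + 52.68364) = 11.489 km
M2: √((-0.066·111.32)² + (-0.104·87.45)²) = √(53.98017 + 82.71539) = 11.692 km
M3: √((0.144·111.32)² + (0.094·87.45)²) = √(256.96346 + 67.57333) = 18.015 km
M4: √((0.088·111.32)² + (0.009·87.45)²) = √(95.96475 + 0.61945) = 9.828 km
M5: √((-0.028·111.32)² + (-0.040·87.45)²) = √(9.71544 + 12.23600) = 4.685 km
M6: √((-0.104·111.32)² + (0.142·87.45)²) = √(134.03341 + 154.20424) = 16.978 km
M7: √((0.090·111.32)² + (-0.041·87.45)²) = √(100.37635 + 12.85545) = 10.641 km
Sorted: M5 (4.685 km) < M4 (9.828 km) < M7 (10.641 km) < M1 (11.489 km) < M2 (11.692 km) < …

M5, M4, M7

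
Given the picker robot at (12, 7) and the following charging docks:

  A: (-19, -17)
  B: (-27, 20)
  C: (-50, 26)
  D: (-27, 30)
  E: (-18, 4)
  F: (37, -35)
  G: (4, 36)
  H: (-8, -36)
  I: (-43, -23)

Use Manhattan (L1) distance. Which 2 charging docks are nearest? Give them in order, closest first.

Distances from (12, 7):
A: 55
B: 52
C: 81
D: 62
E: 33
F: 67
G: 37
H: 63
I: 85
Sorted: E (33) < G (37) < B (52) < A (55) < …

E, G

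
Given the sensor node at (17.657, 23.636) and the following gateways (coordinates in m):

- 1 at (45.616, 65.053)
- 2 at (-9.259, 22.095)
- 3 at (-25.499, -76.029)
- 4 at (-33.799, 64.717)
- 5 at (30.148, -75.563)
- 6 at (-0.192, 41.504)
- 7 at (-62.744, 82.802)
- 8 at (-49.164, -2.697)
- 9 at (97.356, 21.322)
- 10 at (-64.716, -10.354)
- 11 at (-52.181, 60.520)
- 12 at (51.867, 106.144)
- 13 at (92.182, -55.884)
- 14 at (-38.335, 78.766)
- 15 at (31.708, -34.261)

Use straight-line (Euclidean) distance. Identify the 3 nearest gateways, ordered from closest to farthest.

Distances from (17.657, 23.636):
1: √((27.959)² + (41.417)²) = √(781.70568 + 1715.36789) = 49.971 m
2: √((-26.916)² + (-1.541)²) = √(724.47106 + 2.37468) = 26.960 m
3: √((-43.156)² + (-99.665)²) = √(1862.44034 + 9933.11222) = 108.607 m
4: √((-51.456)² + (41.081)²) = √(2647.71994 + 1687.64856) = 65.844 m
5: √((12.491)² + (-99.199)²) = √(156.02508 + 9840.44160) = 99.982 m
6: √((-17.849)² + (17.868)²) = √(318.58680 + 319.26542) = 25.256 m
7: √((-80.401)² + (59.166)²) = √(6464.32080 + 3500.61556) = 99.825 m
8: √((-66.821)² + (-26.333)²) = √(4465.04604 + 693.42689) = 71.823 m
9: √((79.699)² + (-2.314)²) = √(6351.93060 + 5.35460) = 79.733 m
10: √((-82.373)² + (-33.990)²) = √(6785.31113 + 1155.32010) = 89.110 m
11: √((-69.838)² + (36.884)²) = √(4877.34624 + 1360.42946) = 78.980 m
12: √((34.210)² + (82.508)²) = √(1170.32410 + 6807.57006) = 89.319 m
13: √((74.525)² + (-79.520)²) = √(5553.97563 + 6323.43040) = 108.984 m
14: √((-55.992)² + (55.130)²) = √(3135.10406 + 3039.31690) = 78.577 m
15: √((14.051)² + (-57.897)²) = √(197.43060 + 3352.06261) = 59.578 m
Sorted: 6 (25.256 m) < 2 (26.960 m) < 1 (49.971 m) < 15 (59.578 m) < 4 (65.844 m) < …

6, 2, 1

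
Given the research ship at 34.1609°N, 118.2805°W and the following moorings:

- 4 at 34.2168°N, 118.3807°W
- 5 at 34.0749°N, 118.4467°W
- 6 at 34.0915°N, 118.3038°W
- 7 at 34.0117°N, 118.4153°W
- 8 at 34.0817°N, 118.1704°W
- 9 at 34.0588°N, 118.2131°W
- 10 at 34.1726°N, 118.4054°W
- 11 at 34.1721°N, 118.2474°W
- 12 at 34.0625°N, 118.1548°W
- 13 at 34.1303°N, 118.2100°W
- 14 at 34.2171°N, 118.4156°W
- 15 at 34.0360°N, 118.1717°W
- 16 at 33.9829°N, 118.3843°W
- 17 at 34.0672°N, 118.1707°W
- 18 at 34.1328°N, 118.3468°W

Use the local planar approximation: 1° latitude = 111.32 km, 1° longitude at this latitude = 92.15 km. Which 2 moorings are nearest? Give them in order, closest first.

11, 18

Distances from 34.1609°N, 118.2805°W:
4: √((0.0559·111.32)² + (-0.1002·92.15)²) = √(38.723090 + 85.256230) = 11.1346 km
5: √((-0.0860·111.32)² + (-0.1662·92.15)²) = √(91.652285 + 234.559333) = 18.0613 km
6: √((-0.0694·111.32)² + (-0.0233·92.15)²) = √(59.685019 + 4.610017) = 8.0184 km
7: √((-0.1492·111.32)² + (-0.1348·92.15)²) = √(275.857021 + 154.301612) = 20.7403 km
8: √((-0.0792·111.32)² + (0.1101·92.15)²) = √(77.731448 + 102.935533) = 13.4412 km
9: √((-0.1021·111.32)² + (0.0674·92.15)²) = √(129.180773 + 38.575403) = 12.9521 km
10: √((0.0117·111.32)² + (-0.1249·92.15)²) = √(1.696360 + 132.469396) = 11.5830 km
11: √((0.0112·111.32)² + (0.0331·92.15)²) = √(1.554470 + 9.303507) = 3.2951 km
12: √((-0.0984·111.32)² + (0.1257·92.15)²) = √(119.987662 + 134.171796) = 15.9424 km
13: √((-0.0306·111.32)² + (0.0705·92.15)²) = √(11.603506 + 42.205487) = 7.3355 km
14: √((0.0562·111.32)² + (-0.1351·92.15)²) = √(39.139838 + 154.989179) = 13.9330 km
15: √((-0.1249·111.32)² + (0.1088·92.15)²) = √(193.317545 + 100.519072) = 17.1417 km
16: √((-0.1780·111.32)² + (-0.1038·92.15)²) = √(392.632640 + 91.492477) = 22.0028 km
17: √((-0.0937·111.32)² + (0.1098·92.15)²) = √(108.799169 + 102.375341) = 14.5318 km
18: √((-0.0281·111.32)² + (-0.0663·92.15)²) = √(9.784960 + 37.326540) = 6.8638 km
Sorted: 11 (3.2951 km) < 18 (6.8638 km) < 13 (7.3355 km) < 6 (8.0184 km) < …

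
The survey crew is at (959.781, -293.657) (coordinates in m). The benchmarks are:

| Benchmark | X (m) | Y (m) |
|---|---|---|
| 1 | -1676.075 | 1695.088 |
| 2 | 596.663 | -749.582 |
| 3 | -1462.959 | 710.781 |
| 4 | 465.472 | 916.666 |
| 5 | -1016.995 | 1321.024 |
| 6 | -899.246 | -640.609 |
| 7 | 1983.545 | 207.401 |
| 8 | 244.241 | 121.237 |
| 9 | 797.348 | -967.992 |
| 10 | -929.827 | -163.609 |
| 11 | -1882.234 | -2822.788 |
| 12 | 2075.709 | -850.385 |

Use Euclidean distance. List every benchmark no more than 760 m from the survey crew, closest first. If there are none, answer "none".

Distances from (959.781, -293.657):
1: √((-2635.856)² + (1988.745)²) = √(6947736.85274 + 3955106.67502) = 3301.945 m
2: √((-363.118)² + (-455.925)²) = √(131854.68192 + 207867.60562) = 582.857 m
3: √((-2422.740)² + (1004.438)²) = √(5869669.10760 + 1008895.69584) = 2622.702 m
4: √((-494.309)² + (1210.323)²) = √(244341.38748 + 1464881.76433) = 1307.373 m
5: √((-1976.776)² + (1614.681)²) = √(3907643.35418 + 2607194.73176) = 2552.418 m
6: √((-1859.027)² + (-346.952)²) = √(3455981.38673 + 120375.69030) = 1891.126 m
7: √((1023.764)² + (501.058)²) = √(1048092.72770 + 251059.11936) = 1139.803 m
8: √((-715.540)² + (414.894)²) = √(511997.49160 + 172137.03124) = 827.124 m
9: √((-162.433)² + (-674.335)²) = √(26384.47949 + 454727.69223) = 693.622 m
10: √((-1889.608)² + (130.048)²) = √(3570618.39366 + 16912.48230) = 1894.078 m
11: √((-2842.015)² + (-2529.131)²) = √(8077049.26022 + 6396503.61516) = 3804.412 m
12: √((1115.928)² + (-556.728)²) = √(1245295.30118 + 309946.06598) = 1247.093 m
Threshold 760 m: 2 (582.857 m), 9 (693.622 m) are within range.

2, 9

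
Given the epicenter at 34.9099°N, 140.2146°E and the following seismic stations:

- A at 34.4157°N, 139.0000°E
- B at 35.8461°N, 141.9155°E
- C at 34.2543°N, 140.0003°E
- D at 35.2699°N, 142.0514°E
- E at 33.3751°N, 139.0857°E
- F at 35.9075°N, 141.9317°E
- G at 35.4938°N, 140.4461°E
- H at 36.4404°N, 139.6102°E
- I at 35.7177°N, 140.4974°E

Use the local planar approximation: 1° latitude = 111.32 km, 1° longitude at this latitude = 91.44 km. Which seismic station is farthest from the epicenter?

Distances from 34.9099°N, 140.2146°E:
A: 123.9418 km
B: 187.2192 km
C: 75.5663 km
D: 172.6719 km
E: 199.6166 km
F: 192.3158 km
G: 68.3598 km
H: 179.1148 km
I: 93.5686 km
Maximum: E at 199.6166 km.

E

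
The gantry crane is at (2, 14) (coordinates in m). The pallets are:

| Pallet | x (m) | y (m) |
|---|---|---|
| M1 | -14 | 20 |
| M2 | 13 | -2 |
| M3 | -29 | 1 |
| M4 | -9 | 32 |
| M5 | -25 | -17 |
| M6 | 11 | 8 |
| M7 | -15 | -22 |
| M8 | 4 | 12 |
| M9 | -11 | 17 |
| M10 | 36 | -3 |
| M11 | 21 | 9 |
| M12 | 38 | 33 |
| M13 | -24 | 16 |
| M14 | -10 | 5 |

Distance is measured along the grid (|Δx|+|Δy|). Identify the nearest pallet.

M8

Distances from (2, 14):
M1: |-16| + |6| = 16 + 6 = 22 m
M2: |11| + |-16| = 11 + 16 = 27 m
M3: |-31| + |-13| = 31 + 13 = 44 m
M4: |-11| + |18| = 11 + 18 = 29 m
M5: |-27| + |-31| = 27 + 31 = 58 m
M6: |9| + |-6| = 9 + 6 = 15 m
M7: |-17| + |-36| = 17 + 36 = 53 m
M8: |2| + |-2| = 2 + 2 = 4 m
M9: |-13| + |3| = 13 + 3 = 16 m
M10: |34| + |-17| = 34 + 17 = 51 m
M11: |19| + |-5| = 19 + 5 = 24 m
M12: |36| + |19| = 36 + 19 = 55 m
M13: |-26| + |2| = 26 + 2 = 28 m
M14: |-12| + |-9| = 12 + 9 = 21 m
Minimum: M8 at 4 m.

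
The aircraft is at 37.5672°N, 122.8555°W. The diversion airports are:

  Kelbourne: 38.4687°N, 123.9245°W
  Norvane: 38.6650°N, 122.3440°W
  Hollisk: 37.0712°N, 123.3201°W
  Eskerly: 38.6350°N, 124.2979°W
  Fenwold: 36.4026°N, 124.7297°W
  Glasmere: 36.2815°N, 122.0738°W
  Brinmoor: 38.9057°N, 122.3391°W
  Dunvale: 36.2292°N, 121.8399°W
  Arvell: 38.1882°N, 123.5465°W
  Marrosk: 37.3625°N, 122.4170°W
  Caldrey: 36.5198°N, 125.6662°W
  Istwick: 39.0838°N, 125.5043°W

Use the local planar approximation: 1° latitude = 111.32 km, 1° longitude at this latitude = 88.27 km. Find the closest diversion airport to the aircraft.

Marrosk

Distances from 37.5672°N, 122.8555°W:
Kelbourne: 137.7500 km
Norvane: 130.2809 km
Hollisk: 68.7787 km
Eskerly: 174.1839 km
Fenwold: 210.1817 km
Glasmere: 158.8887 km
Brinmoor: 155.8182 km
Dunvale: 173.8435 km
Arvell: 92.1914 km
Marrosk: 44.9159 km
Caldrey: 274.1325 km
Istwick: 288.3917 km
Minimum: Marrosk at 44.9159 km.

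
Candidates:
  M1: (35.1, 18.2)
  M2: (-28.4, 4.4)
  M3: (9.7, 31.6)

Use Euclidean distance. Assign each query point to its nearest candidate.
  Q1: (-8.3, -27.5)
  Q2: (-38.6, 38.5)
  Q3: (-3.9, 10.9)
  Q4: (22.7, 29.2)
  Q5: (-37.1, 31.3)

Q1→M2; Q2→M2; Q3→M3; Q4→M3; Q5→M2

Q1 at (-8.3, -27.5):
  M1: √((43.4)² + (45.7)²) = √(1883.560 + 2088.490) = 63.0
  M2: √((-20.1)² + (31.9)²) = √(404.010 + 1017.610) = 37.7
  M3: √((18.0)² + (59.1)²) = √(324.000 + 3492.810) = 61.8
  → nearest: M2 (37.7)
Q2 at (-38.6, 38.5):
  M1: √((73.7)² + (-20.3)²) = √(5431.690 + 412.090) = 76.4
  M2: √((10.2)² + (-34.1)²) = √(104.040 + 1162.810) = 35.6
  M3: √((48.3)² + (-6.9)²) = √(2332.890 + 47.610) = 48.8
  → nearest: M2 (35.6)
Q3 at (-3.9, 10.9):
  M1: √((39.0)² + (7.3)²) = √(1521.000 + 53.290) = 39.7
  M2: √((-24.5)² + (-6.5)²) = √(600.250 + 42.250) = 25.3
  M3: √((13.6)² + (20.7)²) = √(184.960 + 428.490) = 24.8
  → nearest: M3 (24.8)
Q4 at (22.7, 29.2):
  M1: √((12.4)² + (-11.0)²) = √(153.760 + 121.000) = 16.6
  M2: √((-51.1)² + (-24.8)²) = √(2611.210 + 615.040) = 56.8
  M3: √((-13.0)² + (2.4)²) = √(169.000 + 5.760) = 13.2
  → nearest: M3 (13.2)
Q5 at (-37.1, 31.3):
  M1: √((72.2)² + (-13.1)²) = √(5212.840 + 171.610) = 73.4
  M2: √((8.7)² + (-26.9)²) = √(75.690 + 723.610) = 28.3
  M3: √((46.8)² + (0.3)²) = √(2190.240 + 0.090) = 46.8
  → nearest: M2 (28.3)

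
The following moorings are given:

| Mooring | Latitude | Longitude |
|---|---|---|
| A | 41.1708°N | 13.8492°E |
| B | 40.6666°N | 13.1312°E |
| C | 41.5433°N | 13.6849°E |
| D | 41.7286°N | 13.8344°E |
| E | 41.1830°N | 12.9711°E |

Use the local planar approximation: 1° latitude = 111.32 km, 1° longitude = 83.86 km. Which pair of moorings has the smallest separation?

Pairwise distances:
C–D: √((0.1853·111.32)² + (0.1495·83.86)²) = √(425.497717 + 157.178124) = 24.1387 km
A–C: √((0.3725·111.32)² + (-0.1643·83.86)²) = √(1719.487209 + 189.838740) = 43.6958 km
B–E: √((0.5164·111.32)² + (-0.1601·83.86)²) = √(3304.599726 + 180.257100) = 59.0327 km
A–D: √((0.5578·111.32)² + (-0.0148·83.86)²) = √(3855.701596 + 1.540399) = 62.1067 km
C–E: √((-0.3603·111.32)² + (-0.7138·83.86)²) = √(1608.699473 + 3583.131965) = 72.0544 km
A–E: √((0.0122·111.32)² + (-0.8781·83.86)²) = √(1.844446 + 5422.476399) = 73.6500 km
A–B: √((-0.5042·111.32)² + (-0.7180·83.86)²) = √(3150.301195 + 3625.422324) = 82.3148 km
D–E: √((-0.5456·111.32)² + (-0.8633·83.86)²) = √(3688.885019 + 5241.229756) = 94.4993 km
B–C: √((0.8767·111.32)² + (0.5537·83.86)²) = √(9524.636462 + 2156.049677) = 108.0772 km
B–D: √((1.0620·111.32)² + (0.7032·83.86)²) = √(13976.403453 + 3477.502415) = 132.1132 km
Closest pair: C–D at 24.1387 km.

C and D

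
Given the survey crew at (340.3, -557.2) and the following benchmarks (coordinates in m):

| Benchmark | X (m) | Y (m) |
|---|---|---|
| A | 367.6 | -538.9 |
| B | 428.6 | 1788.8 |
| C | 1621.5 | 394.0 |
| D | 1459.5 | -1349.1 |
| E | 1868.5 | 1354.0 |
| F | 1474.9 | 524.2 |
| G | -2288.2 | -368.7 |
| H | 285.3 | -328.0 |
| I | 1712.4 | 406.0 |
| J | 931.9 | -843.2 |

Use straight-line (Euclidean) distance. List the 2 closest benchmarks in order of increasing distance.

Distances from (340.3, -557.2):
A: √((27.3)² + (18.3)²) = √(745.290 + 334.890) = 32.9 m
B: √((88.3)² + (2346.0)²) = √(7796.890 + 5503716.000) = 2347.7 m
C: √((1281.2)² + (951.2)²) = √(1641473.440 + 904781.440) = 1595.7 m
D: √((1119.2)² + (-791.9)²) = √(1252608.640 + 627105.610) = 1371.0 m
E: √((1528.2)² + (1911.2)²) = √(2335395.240 + 3652685.440) = 2447.1 m
F: √((1134.6)² + (1081.4)²) = √(1287317.160 + 1169425.960) = 1567.4 m
G: √((-2628.5)² + (188.5)²) = √(6909012.250 + 35532.250) = 2635.3 m
H: √((-55.0)² + (229.2)²) = √(3025.000 + 52532.640) = 235.7 m
I: √((1372.1)² + (963.2)²) = √(1882658.410 + 927754.240) = 1676.4 m
J: √((591.6)² + (-286.0)²) = √(349990.560 + 81796.000) = 657.1 m
Sorted: A (32.9 m) < H (235.7 m) < J (657.1 m) < D (1371.0 m) < …

A, H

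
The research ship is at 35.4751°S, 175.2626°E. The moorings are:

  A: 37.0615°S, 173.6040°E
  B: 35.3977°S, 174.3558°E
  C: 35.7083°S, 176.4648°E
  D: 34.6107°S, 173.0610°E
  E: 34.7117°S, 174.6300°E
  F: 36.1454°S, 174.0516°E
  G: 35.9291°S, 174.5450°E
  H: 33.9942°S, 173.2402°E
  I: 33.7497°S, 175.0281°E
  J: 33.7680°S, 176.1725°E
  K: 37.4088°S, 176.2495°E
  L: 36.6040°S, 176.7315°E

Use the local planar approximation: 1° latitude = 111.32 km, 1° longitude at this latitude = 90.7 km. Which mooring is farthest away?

Distances from 35.4751°S, 175.2626°E:
A: √((-1.5864·111.32)² + (-1.6586·90.7)²) = √(31186.870557 + 22630.695242) = 231.9861 km
B: √((0.0774·111.32)² + (-0.9068·90.7)²) = √(74.238351 + 6764.529530) = 82.6968 km
C: √((-0.2332·111.32)² + (1.2022·90.7)²) = √(673.912462 + 11889.621283) = 112.0872 km
D: √((0.8644·111.32)² + (-2.2016·90.7)²) = √(9259.252165 + 39874.147149) = 221.6605 km
E: √((0.7634·111.32)² + (-0.6326·90.7)²) = √(7221.887295 + 3292.099473) = 102.5377 km
F: √((-0.6703·111.32)² + (-1.2110·90.7)²) = √(5567.815480 + 12064.320341) = 132.7861 km
G: √((-0.4540·111.32)² + (-0.7176·90.7)²) = √(2554.218823 + 4236.229051) = 82.4042 km
H: √((1.4809·111.32)² + (-2.0224·90.7)²) = √(27176.771418 + 33647.181228) = 246.6251 km
I: √((1.7254·111.32)² + (-0.2345·90.7)²) = √(36891.471868 + 452.376742) = 193.2456 km
J: √((1.7071·111.32)² + (0.9099·90.7)²) = √(36113.062541 + 6810.859230) = 207.1809 km
K: √((-1.9337·111.32)² + (0.9869·90.7)²) = √(46336.645452 + 8012.367710) = 233.1287 km
L: √((-1.1289·111.32)² + (1.4689·90.7)²) = √(15792.734759 + 17750.027726) = 183.1468 km
Maximum: H at 246.6251 km.

H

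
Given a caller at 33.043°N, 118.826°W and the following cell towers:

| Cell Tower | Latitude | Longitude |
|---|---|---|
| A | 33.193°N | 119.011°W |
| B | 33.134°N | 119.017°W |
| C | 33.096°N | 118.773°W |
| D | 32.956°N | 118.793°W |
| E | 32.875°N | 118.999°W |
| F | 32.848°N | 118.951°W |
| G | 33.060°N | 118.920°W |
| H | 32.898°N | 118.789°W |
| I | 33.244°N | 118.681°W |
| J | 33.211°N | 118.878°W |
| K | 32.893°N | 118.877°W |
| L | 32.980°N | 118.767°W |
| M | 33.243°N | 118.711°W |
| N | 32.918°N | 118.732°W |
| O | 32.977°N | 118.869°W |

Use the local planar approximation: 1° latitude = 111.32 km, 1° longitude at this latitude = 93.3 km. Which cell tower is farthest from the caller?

Distances from 33.043°N, 118.826°W:
A: √((0.150·111.32)² + (-0.185·93.3)²) = √(278.82320 + 297.92486) = 24.016 km
B: √((0.091·111.32)² + (-0.191·93.3)²) = √(102.61933 + 317.56309) = 20.498 km
C: √((0.053·111.32)² + (0.053·93.3)²) = √(34.80953 + 24.45204) = 7.698 km
D: √((-0.087·111.32)² + (0.033·93.3)²) = √(93.79613 + 9.47963) = 10.162 km
E: √((-0.168·111.32)² + (-0.173·93.3)²) = √(349.75583 + 260.52865) = 24.704 km
F: √((-0.195·111.32)² + (-0.125·93.3)²) = √(471.21121 + 136.01391) = 24.642 km
G: √((0.017·111.32)² + (-0.094·93.3)²) = √(3.58133 + 76.91641) = 8.972 km
H: √((-0.145·111.32)² + (0.037·93.3)²) = √(260.54479 + 11.91699) = 16.506 km
I: √((0.201·111.32)² + (0.145·93.3)²) = √(500.65495 + 183.02031) = 26.147 km
J: √((0.168·111.32)² + (-0.052·93.3)²) = √(349.75583 + 23.53802) = 19.321 km
K: √((-0.150·111.32)² + (-0.051·93.3)²) = √(278.82320 + 22.64142) = 17.363 km
L: √((-0.063·111.32)² + (0.059·93.3)²) = √(49.18441 + 30.30172) = 8.915 km
M: √((0.200·111.32)² + (0.115·93.3)²) = √(495.68570 + 115.12217) = 24.715 km
N: √((-0.125·111.32)² + (0.094·93.3)²) = √(193.62722 + 76.91641) = 16.448 km
O: √((-0.066·111.32)² + (-0.043·93.3)²) = √(53.98017 + 16.09534) = 8.371 km
Maximum: I at 26.147 km.

I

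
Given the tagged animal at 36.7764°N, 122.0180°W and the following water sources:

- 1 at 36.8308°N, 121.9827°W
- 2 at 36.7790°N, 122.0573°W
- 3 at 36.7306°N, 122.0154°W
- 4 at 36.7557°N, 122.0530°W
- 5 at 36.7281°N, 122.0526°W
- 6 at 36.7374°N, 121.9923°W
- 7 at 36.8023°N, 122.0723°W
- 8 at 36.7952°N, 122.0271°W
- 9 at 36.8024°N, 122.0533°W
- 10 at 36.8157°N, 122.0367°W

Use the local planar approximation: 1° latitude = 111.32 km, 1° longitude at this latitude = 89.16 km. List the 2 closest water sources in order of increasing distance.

8, 2

Distances from 36.7764°N, 122.0180°W:
1: √((0.0544·111.32)² + (0.0353·89.16)²) = √(36.672811 + 9.905799) = 6.8249 km
2: √((0.0026·111.32)² + (-0.0393·89.16)²) = √(0.083771 + 12.277932) = 3.5159 km
3: √((-0.0458·111.32)² + (0.0026·89.16)²) = √(25.994254 + 0.053739) = 5.1037 km
4: √((-0.0207·111.32)² + (-0.0350·89.16)²) = √(5.309909 + 9.738144) = 3.8792 km
5: √((-0.0483·111.32)² + (-0.0346·89.16)²) = √(28.909505 + 9.516830) = 6.1989 km
6: √((-0.0390·111.32)² + (0.0257·89.16)²) = √(18.848449 + 5.250569) = 4.9091 km
7: √((0.0259·111.32)² + (-0.0543·89.16)²) = √(8.312773 + 23.439038) = 5.6349 km
8: √((0.0188·111.32)² + (-0.0091·89.16)²) = √(4.379879 + 0.658299) = 2.2446 km
9: √((0.0260·111.32)² + (-0.0353·89.16)²) = √(8.377088 + 9.905799) = 4.2758 km
10: √((0.0393·111.32)² + (-0.0187·89.16)²) = √(19.139540 + 2.779863) = 4.6818 km
Sorted: 8 (2.2446 km) < 2 (3.5159 km) < 4 (3.8792 km) < 9 (4.2758 km) < …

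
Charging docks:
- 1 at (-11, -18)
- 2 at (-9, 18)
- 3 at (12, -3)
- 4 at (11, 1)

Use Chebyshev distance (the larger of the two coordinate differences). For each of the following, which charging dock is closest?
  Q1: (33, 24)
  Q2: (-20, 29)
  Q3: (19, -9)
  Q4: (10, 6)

Q1 at (33, 24):
  1: 44
  2: 42
  3: 27
  4: 23
  → nearest: 4 (23)
Q2 at (-20, 29):
  1: 47
  2: 11
  3: 32
  4: 31
  → nearest: 2 (11)
Q3 at (19, -9):
  1: 30
  2: 28
  3: 7
  4: 10
  → nearest: 3 (7)
Q4 at (10, 6):
  1: 24
  2: 19
  3: 9
  4: 5
  → nearest: 4 (5)

Q1→4; Q2→2; Q3→3; Q4→4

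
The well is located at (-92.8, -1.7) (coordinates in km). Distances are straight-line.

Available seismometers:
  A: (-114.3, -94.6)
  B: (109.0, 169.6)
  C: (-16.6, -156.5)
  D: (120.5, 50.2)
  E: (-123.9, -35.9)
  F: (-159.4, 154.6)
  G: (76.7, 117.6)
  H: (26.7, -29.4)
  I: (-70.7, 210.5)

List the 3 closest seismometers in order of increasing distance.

E, A, H

Distances from (-92.8, -1.7):
A: 95.4 km
B: 264.7 km
C: 172.5 km
D: 219.5 km
E: 46.2 km
F: 169.9 km
G: 207.3 km
H: 122.7 km
I: 213.3 km
Sorted: E (46.2 km) < A (95.4 km) < H (122.7 km) < F (169.9 km) < C (172.5 km) < …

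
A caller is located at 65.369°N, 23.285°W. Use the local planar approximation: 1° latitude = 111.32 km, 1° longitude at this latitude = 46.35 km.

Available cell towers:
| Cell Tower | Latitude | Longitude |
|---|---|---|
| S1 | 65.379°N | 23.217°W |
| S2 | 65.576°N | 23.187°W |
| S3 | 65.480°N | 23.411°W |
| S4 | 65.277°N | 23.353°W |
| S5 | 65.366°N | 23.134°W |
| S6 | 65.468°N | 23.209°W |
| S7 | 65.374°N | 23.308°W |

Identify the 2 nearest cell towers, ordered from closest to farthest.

Distances from 65.369°N, 23.285°W:
S1: √((0.010·111.32)² + (0.068·46.35)²) = √(1.23921 + 9.93384) = 3.343 km
S2: √((0.207·111.32)² + (0.098·46.35)²) = √(530.99091 + 20.63249) = 23.487 km
S3: √((0.111·111.32)² + (-0.126·46.35)²) = √(152.68359 + 34.10677) = 13.667 km
S4: √((-0.092·111.32)² + (-0.068·46.35)²) = √(104.88709 + 9.93384) = 10.715 km
S5: √((-0.003·111.32)² + (0.151·46.35)²) = √(0.11153 + 48.98390) = 7.007 km
S6: √((0.099·111.32)² + (0.076·46.35)²) = √(121.45539 + 12.40871) = 11.570 km
S7: √((0.005·111.32)² + (-0.023·46.35)²) = √(0.30980 + 1.13646) = 1.203 km
Sorted: S7 (1.203 km) < S1 (3.343 km) < S5 (7.007 km) < S4 (10.715 km) < …

S7, S1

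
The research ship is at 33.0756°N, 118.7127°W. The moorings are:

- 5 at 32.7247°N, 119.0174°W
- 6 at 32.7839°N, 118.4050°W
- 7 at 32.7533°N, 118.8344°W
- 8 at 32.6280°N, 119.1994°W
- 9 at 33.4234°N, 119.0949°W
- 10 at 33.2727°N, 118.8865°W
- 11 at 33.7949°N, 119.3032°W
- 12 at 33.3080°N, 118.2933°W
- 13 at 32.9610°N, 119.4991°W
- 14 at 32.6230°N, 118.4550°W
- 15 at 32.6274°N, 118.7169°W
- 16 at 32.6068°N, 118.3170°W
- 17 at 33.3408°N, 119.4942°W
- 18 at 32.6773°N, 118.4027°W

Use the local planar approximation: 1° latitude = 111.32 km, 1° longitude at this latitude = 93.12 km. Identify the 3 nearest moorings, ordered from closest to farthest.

10, 7, 6

Distances from 33.0756°N, 118.7127°W:
5: 48.2796 km
6: 43.3062 km
7: 37.6257 km
8: 67.3554 km
9: 52.5899 km
10: 27.2644 km
11: 97.1350 km
12: 46.8461 km
13: 74.3325 km
14: 55.8063 km
15: 49.8952 km
16: 63.8843 km
17: 78.5334 km
18: 52.9078 km
Sorted: 10 (27.2644 km) < 7 (37.6257 km) < 6 (43.3062 km) < 12 (46.8461 km) < 5 (48.2796 km) < …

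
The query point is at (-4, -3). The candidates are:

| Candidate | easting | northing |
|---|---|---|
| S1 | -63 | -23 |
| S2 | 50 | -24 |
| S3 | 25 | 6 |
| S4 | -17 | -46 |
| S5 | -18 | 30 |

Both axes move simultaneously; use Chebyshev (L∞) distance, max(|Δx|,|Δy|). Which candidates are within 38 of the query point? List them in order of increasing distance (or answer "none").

S3, S5

Distances from (-4, -3):
S1: max(|-59|, |-20|) = 59
S2: max(|54|, |-21|) = 54
S3: max(|29|, |9|) = 29
S4: max(|-13|, |-43|) = 43
S5: max(|-14|, |33|) = 33
Threshold 38: S3 (29), S5 (33) are within range.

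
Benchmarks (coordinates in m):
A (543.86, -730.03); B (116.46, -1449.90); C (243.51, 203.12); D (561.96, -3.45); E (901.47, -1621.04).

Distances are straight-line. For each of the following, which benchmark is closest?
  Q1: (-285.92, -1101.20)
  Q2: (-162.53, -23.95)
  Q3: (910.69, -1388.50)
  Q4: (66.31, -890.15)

Q1→B; Q2→C; Q3→E; Q4→A

Q1 at (-285.92, -1101.20):
  A: √((829.78)² + (371.17)²) = √(688534.8484 + 137767.1689) = 909.01 m
  B: √((402.38)² + (-348.70)²) = √(161909.6644 + 121591.6900) = 532.45 m
  C: √((529.43)² + (1304.32)²) = √(280296.1249 + 1701250.6624) = 1407.67 m
  D: √((847.88)² + (1097.75)²) = √(718900.4944 + 1205055.0625) = 1387.07 m
  E: √((1187.39)² + (-519.84)²) = √(1409895.0121 + 270233.6256) = 1296.20 m
  → nearest: B (532.45 m)
Q2 at (-162.53, -23.95):
  A: √((706.39)² + (-706.08)²) = √(498986.8321 + 498548.9664) = 998.77 m
  B: √((278.99)² + (-1425.95)²) = √(77835.4201 + 2033333.4025) = 1452.99 m
  C: √((406.04)² + (227.07)²) = √(164868.4816 + 51560.7849) = 465.22 m
  D: √((724.49)² + (20.50)²) = √(524885.7601 + 420.2500) = 724.78 m
  E: √((1064.00)² + (-1597.09)²) = √(1132096.0000 + 2550696.4681) = 1919.06 m
  → nearest: C (465.22 m)
Q3 at (910.69, -1388.50):
  A: √((-366.83)² + (658.47)²) = √(134564.2489 + 433582.7409) = 753.76 m
  B: √((-794.23)² + (-61.40)²) = √(630801.2929 + 3769.9600) = 796.60 m
  C: √((-667.18)² + (1591.62)²) = √(445129.1524 + 2533254.2244) = 1725.80 m
  D: √((-348.73)² + (1385.05)²) = √(121612.6129 + 1918363.5025) = 1428.28 m
  E: √((-9.22)² + (-232.54)²) = √(85.0084 + 54074.8516) = 232.72 m
  → nearest: E (232.72 m)
Q4 at (66.31, -890.15):
  A: √((477.55)² + (160.12)²) = √(228054.0025 + 25638.4144) = 503.68 m
  B: √((50.15)² + (-559.75)²) = √(2515.0225 + 313320.0625) = 561.99 m
  C: √((177.20)² + (1093.27)²) = √(31399.8400 + 1195239.2929) = 1107.54 m
  D: √((495.65)² + (886.70)²) = √(245668.9225 + 786236.8900) = 1015.83 m
  E: √((835.16)² + (-730.89)²) = √(697492.2256 + 534200.1921) = 1109.82 m
  → nearest: A (503.68 m)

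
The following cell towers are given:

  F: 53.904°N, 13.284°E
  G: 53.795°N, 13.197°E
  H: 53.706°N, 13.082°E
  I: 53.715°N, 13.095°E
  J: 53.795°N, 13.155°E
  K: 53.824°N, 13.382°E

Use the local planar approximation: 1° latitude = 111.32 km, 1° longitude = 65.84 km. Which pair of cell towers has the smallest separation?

Pairwise distances:
H–I: √((0.009·111.32)² + (0.013·65.84)²) = √(1.00376 + 0.73260) = 1.318 km
G–J: √((0.000·111.32)² + (-0.042·65.84)²) = √(0.00000 + 7.64677) = 2.765 km
I–J: √((0.080·111.32)² + (0.060·65.84)²) = √(79.30971 + 15.60566) = 9.742 km
F–K: √((-0.080·111.32)² + (0.098·65.84)²) = √(79.30971 + 41.63243) = 10.997 km
H–J: √((0.089·111.32)² + (0.073·65.84)²) = √(98.15816 + 23.10071) = 11.012 km
G–I: √((-0.080·111.32)² + (-0.102·65.84)²) = √(79.30971 + 45.10036) = 11.154 km
G–H: √((-0.089·111.32)² + (-0.115·65.84)²) = √(98.15816 + 57.32913) = 12.469 km
G–K: √((0.029·111.32)² + (0.185·65.84)²) = √(10.42179 + 148.36214) = 12.601 km
F–G: √((-0.109·111.32)² + (-0.087·65.84)²) = √(147.23104 + 32.81090) = 13.418 km
F–J: √((-0.109·111.32)² + (-0.129·65.84)²) = √(147.23104 + 72.13716) = 14.811 km
J–K: √((0.029·111.32)² + (0.227·65.84)²) = √(10.42179 + 223.37335) = 15.290 km
I–K: √((0.109·111.32)² + (0.287·65.84)²) = √(147.23104 + 357.06184) = 22.456 km
H–K: √((0.118·111.32)² + (0.300·65.84)²) = √(172.54819 + 390.14150) = 23.721 km
F–I: √((-0.189·111.32)² + (-0.189·65.84)²) = √(442.65972 + 154.84716) = 24.444 km
F–H: √((-0.198·111.32)² + (-0.202·65.84)²) = √(485.82155 + 176.88149) = 25.743 km
Closest pair: H–I at 1.318 km.

H and I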